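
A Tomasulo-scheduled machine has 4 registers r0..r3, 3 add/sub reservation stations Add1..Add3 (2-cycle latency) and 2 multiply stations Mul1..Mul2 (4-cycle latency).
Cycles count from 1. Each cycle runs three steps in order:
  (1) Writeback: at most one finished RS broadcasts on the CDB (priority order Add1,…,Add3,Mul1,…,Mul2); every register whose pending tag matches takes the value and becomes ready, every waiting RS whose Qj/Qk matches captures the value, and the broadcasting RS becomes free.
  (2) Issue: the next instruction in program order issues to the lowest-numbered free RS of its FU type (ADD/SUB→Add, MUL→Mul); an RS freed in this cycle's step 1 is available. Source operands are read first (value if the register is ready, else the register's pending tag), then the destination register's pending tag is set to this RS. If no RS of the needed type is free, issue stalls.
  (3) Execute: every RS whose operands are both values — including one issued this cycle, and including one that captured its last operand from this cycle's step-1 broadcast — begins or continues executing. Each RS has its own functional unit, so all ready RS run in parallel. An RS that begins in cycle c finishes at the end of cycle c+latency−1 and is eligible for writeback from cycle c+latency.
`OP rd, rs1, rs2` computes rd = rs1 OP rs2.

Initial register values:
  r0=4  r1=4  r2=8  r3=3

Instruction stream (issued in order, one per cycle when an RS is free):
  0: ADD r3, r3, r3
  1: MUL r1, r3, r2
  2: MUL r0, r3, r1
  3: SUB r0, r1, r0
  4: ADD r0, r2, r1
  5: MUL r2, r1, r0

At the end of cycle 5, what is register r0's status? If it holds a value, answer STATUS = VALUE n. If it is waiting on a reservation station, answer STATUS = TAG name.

STATUS = TAG Add2

c1: issue ADD r3<-Add1 | r0:4,r1:4,r2:8,r3:Add1
c2: issue MUL r1<-Mul1 | r0:4,r1:Mul1,r2:8,r3:Add1
c3: CDB Add1=6; issue MUL r0<-Mul2 | r0:Mul2,r1:Mul1,r2:8,r3:6
c4: issue SUB r0<-Add1 | r0:Add1,r1:Mul1,r2:8,r3:6
c5: issue ADD r0<-Add2 | r0:Add2,r1:Mul1,r2:8,r3:6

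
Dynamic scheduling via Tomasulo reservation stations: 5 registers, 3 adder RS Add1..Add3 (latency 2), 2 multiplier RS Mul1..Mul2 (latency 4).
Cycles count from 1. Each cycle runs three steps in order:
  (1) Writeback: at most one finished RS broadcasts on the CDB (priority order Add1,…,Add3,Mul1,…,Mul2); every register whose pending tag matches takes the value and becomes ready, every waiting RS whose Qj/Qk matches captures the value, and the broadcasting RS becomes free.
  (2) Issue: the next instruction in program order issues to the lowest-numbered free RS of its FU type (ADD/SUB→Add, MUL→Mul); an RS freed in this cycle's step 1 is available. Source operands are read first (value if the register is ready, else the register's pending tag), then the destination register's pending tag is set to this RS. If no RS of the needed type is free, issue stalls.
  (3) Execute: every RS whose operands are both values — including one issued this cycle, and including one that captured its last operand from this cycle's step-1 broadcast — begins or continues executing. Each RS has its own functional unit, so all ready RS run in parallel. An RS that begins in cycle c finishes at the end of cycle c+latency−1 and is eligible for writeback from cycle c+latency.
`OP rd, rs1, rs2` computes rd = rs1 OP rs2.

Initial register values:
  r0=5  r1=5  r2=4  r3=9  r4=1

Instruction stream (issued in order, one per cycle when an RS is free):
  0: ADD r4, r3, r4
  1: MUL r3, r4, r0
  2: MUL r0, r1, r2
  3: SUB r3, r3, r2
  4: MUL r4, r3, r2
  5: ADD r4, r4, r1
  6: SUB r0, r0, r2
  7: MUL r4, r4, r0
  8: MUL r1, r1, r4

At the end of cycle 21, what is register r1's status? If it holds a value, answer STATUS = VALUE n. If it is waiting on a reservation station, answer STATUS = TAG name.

c1: issue ADD r4<-Add1 | r0:5,r1:5,r2:4,r3:9,r4:Add1
c2: issue MUL r3<-Mul1 | r0:5,r1:5,r2:4,r3:Mul1,r4:Add1
c3: CDB Add1=10; issue MUL r0<-Mul2 | r0:Mul2,r1:5,r2:4,r3:Mul1,r4:10
c4: issue SUB r3<-Add1 | r0:Mul2,r1:5,r2:4,r3:Add1,r4:10
c5: stall | r0:Mul2,r1:5,r2:4,r3:Add1,r4:10
c6: stall | r0:Mul2,r1:5,r2:4,r3:Add1,r4:10
c7: CDB Mul1=50; issue MUL r4<-Mul1 | r0:Mul2,r1:5,r2:4,r3:Add1,r4:Mul1
c8: CDB Mul2=20; issue ADD r4<-Add2 | r0:20,r1:5,r2:4,r3:Add1,r4:Add2
c9: CDB Add1=46; issue SUB r0<-Add1 | r0:Add1,r1:5,r2:4,r3:46,r4:Add2
c10: issue MUL r4<-Mul2 | r0:Add1,r1:5,r2:4,r3:46,r4:Mul2
c11: CDB Add1=16; stall | r0:16,r1:5,r2:4,r3:46,r4:Mul2
c12: stall | r0:16,r1:5,r2:4,r3:46,r4:Mul2
c13: CDB Mul1=184; issue MUL r1<-Mul1 | r0:16,r1:Mul1,r2:4,r3:46,r4:Mul2
c14: - | r0:16,r1:Mul1,r2:4,r3:46,r4:Mul2
c15: CDB Add2=189 | r0:16,r1:Mul1,r2:4,r3:46,r4:Mul2
c16: - | r0:16,r1:Mul1,r2:4,r3:46,r4:Mul2
c17: - | r0:16,r1:Mul1,r2:4,r3:46,r4:Mul2
c18: - | r0:16,r1:Mul1,r2:4,r3:46,r4:Mul2
c19: CDB Mul2=3024 | r0:16,r1:Mul1,r2:4,r3:46,r4:3024
c20: - | r0:16,r1:Mul1,r2:4,r3:46,r4:3024
c21: - | r0:16,r1:Mul1,r2:4,r3:46,r4:3024

STATUS = TAG Mul1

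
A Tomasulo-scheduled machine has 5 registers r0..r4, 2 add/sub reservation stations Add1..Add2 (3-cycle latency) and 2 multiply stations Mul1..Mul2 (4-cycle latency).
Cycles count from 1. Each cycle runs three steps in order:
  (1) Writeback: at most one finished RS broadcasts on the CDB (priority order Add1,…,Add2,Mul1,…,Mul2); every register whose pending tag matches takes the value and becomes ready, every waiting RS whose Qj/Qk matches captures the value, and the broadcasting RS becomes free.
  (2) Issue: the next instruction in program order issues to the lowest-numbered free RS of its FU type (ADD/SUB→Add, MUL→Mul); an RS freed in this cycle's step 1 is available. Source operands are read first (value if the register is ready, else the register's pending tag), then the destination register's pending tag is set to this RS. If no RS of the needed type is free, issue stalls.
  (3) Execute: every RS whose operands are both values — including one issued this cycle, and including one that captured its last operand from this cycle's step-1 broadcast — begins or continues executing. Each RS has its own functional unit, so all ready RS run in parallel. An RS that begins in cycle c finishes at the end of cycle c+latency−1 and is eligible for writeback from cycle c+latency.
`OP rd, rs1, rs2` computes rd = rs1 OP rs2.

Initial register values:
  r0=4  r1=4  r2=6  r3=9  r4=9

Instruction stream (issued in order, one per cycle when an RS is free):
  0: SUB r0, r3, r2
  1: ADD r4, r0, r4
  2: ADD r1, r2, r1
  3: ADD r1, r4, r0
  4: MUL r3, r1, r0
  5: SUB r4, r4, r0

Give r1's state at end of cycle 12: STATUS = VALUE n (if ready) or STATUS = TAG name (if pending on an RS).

STATUS = VALUE 15

  c1: issue SUB r0<-Add1  regs: r0:Add1,r1:4,r2:6,r3:9,r4:9
  c2: issue ADD r4<-Add2  regs: r0:Add1,r1:4,r2:6,r3:9,r4:Add2
  c3: stall  regs: r0:Add1,r1:4,r2:6,r3:9,r4:Add2
  c4: CDB Add1=3; issue ADD r1<-Add1  regs: r0:3,r1:Add1,r2:6,r3:9,r4:Add2
  c5: stall  regs: r0:3,r1:Add1,r2:6,r3:9,r4:Add2
  c6: stall  regs: r0:3,r1:Add1,r2:6,r3:9,r4:Add2
  c7: CDB Add1=10; issue ADD r1<-Add1  regs: r0:3,r1:Add1,r2:6,r3:9,r4:Add2
  c8: CDB Add2=12; issue MUL r3<-Mul1  regs: r0:3,r1:Add1,r2:6,r3:Mul1,r4:12
  c9: issue SUB r4<-Add2  regs: r0:3,r1:Add1,r2:6,r3:Mul1,r4:Add2
  c10: -  regs: r0:3,r1:Add1,r2:6,r3:Mul1,r4:Add2
  c11: CDB Add1=15  regs: r0:3,r1:15,r2:6,r3:Mul1,r4:Add2
  c12: CDB Add2=9  regs: r0:3,r1:15,r2:6,r3:Mul1,r4:9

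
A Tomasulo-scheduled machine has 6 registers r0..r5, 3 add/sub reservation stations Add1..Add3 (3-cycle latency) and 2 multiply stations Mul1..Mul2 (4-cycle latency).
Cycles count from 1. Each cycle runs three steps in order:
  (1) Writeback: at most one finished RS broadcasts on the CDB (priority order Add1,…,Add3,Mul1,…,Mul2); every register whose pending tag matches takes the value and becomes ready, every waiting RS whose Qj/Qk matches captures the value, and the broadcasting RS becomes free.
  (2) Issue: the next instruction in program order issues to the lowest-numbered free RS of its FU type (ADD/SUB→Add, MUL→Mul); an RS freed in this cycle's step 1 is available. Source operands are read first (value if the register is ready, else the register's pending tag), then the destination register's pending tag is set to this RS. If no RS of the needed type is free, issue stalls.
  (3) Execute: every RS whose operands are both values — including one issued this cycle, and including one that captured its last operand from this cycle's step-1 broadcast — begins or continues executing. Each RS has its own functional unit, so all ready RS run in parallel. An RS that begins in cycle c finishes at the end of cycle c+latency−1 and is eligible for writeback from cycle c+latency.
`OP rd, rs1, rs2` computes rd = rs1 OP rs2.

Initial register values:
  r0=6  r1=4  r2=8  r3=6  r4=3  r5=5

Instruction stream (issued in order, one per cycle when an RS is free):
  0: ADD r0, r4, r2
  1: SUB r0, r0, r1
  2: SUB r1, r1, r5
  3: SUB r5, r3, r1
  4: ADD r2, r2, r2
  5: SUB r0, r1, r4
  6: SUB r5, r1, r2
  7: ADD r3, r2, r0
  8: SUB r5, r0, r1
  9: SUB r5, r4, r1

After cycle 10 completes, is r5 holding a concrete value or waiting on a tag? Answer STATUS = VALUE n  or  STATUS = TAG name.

STATUS = TAG Add1

cycle 1: issue ADD r0<-Add1 // r0:Add1,r1:4,r2:8,r3:6,r4:3,r5:5
cycle 2: issue SUB r0<-Add2 // r0:Add2,r1:4,r2:8,r3:6,r4:3,r5:5
cycle 3: issue SUB r1<-Add3 // r0:Add2,r1:Add3,r2:8,r3:6,r4:3,r5:5
cycle 4: CDB Add1=11; issue SUB r5<-Add1 // r0:Add2,r1:Add3,r2:8,r3:6,r4:3,r5:Add1
cycle 5: stall // r0:Add2,r1:Add3,r2:8,r3:6,r4:3,r5:Add1
cycle 6: CDB Add3=-1; issue ADD r2<-Add3 // r0:Add2,r1:-1,r2:Add3,r3:6,r4:3,r5:Add1
cycle 7: CDB Add2=7; issue SUB r0<-Add2 // r0:Add2,r1:-1,r2:Add3,r3:6,r4:3,r5:Add1
cycle 8: stall // r0:Add2,r1:-1,r2:Add3,r3:6,r4:3,r5:Add1
cycle 9: CDB Add1=7; issue SUB r5<-Add1 // r0:Add2,r1:-1,r2:Add3,r3:6,r4:3,r5:Add1
cycle 10: CDB Add2=-4; issue ADD r3<-Add2 // r0:-4,r1:-1,r2:Add3,r3:Add2,r4:3,r5:Add1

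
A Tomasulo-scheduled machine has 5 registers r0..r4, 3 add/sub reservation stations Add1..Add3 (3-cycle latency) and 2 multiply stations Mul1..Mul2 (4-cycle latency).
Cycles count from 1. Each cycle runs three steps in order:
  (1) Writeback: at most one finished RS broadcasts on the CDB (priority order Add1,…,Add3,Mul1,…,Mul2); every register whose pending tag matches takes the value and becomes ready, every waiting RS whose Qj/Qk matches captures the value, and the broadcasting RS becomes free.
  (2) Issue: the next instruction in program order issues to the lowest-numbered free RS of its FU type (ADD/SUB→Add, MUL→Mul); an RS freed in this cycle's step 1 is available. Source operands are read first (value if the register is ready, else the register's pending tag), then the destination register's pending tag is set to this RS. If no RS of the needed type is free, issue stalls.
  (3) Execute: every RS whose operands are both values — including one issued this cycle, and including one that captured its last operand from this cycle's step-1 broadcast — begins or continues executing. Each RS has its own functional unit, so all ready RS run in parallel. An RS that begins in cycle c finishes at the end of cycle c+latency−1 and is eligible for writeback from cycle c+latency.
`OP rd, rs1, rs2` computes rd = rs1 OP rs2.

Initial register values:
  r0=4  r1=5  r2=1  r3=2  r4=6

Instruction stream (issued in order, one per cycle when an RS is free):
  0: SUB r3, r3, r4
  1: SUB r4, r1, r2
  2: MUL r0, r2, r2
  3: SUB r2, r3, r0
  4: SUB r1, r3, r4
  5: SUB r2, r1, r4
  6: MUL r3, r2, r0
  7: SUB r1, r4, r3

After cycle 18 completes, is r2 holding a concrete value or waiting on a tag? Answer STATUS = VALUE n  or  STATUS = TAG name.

c1: issue SUB r3<-Add1 | r0:4,r1:5,r2:1,r3:Add1,r4:6
c2: issue SUB r4<-Add2 | r0:4,r1:5,r2:1,r3:Add1,r4:Add2
c3: issue MUL r0<-Mul1 | r0:Mul1,r1:5,r2:1,r3:Add1,r4:Add2
c4: CDB Add1=-4; issue SUB r2<-Add1 | r0:Mul1,r1:5,r2:Add1,r3:-4,r4:Add2
c5: CDB Add2=4; issue SUB r1<-Add2 | r0:Mul1,r1:Add2,r2:Add1,r3:-4,r4:4
c6: issue SUB r2<-Add3 | r0:Mul1,r1:Add2,r2:Add3,r3:-4,r4:4
c7: CDB Mul1=1; issue MUL r3<-Mul1 | r0:1,r1:Add2,r2:Add3,r3:Mul1,r4:4
c8: CDB Add2=-8; issue SUB r1<-Add2 | r0:1,r1:Add2,r2:Add3,r3:Mul1,r4:4
c9: - | r0:1,r1:Add2,r2:Add3,r3:Mul1,r4:4
c10: CDB Add1=-5 | r0:1,r1:Add2,r2:Add3,r3:Mul1,r4:4
c11: CDB Add3=-12 | r0:1,r1:Add2,r2:-12,r3:Mul1,r4:4
c12: - | r0:1,r1:Add2,r2:-12,r3:Mul1,r4:4
c13: - | r0:1,r1:Add2,r2:-12,r3:Mul1,r4:4
c14: - | r0:1,r1:Add2,r2:-12,r3:Mul1,r4:4
c15: CDB Mul1=-12 | r0:1,r1:Add2,r2:-12,r3:-12,r4:4
c16: - | r0:1,r1:Add2,r2:-12,r3:-12,r4:4
c17: - | r0:1,r1:Add2,r2:-12,r3:-12,r4:4
c18: CDB Add2=16 | r0:1,r1:16,r2:-12,r3:-12,r4:4

STATUS = VALUE -12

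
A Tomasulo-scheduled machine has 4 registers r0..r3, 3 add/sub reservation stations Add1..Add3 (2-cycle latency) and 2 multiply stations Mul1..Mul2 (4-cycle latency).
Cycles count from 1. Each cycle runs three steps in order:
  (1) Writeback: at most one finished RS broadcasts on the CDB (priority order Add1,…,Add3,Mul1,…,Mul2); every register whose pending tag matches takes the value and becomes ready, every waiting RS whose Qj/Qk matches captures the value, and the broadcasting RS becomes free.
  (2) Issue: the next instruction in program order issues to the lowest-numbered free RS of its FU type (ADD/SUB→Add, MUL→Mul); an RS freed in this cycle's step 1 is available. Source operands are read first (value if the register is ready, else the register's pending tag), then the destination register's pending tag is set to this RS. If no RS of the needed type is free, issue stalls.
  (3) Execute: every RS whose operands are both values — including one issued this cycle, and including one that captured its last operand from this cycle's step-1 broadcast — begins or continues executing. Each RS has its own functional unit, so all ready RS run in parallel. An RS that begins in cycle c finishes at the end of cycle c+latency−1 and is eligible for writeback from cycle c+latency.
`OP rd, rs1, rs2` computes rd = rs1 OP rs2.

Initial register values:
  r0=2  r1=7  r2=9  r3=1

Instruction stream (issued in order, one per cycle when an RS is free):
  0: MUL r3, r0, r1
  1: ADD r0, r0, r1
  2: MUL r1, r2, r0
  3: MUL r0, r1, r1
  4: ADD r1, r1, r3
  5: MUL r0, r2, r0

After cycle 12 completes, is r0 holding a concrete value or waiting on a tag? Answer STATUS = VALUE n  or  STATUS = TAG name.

c1: issue MUL r3<-Mul1 | r0:2,r1:7,r2:9,r3:Mul1
c2: issue ADD r0<-Add1 | r0:Add1,r1:7,r2:9,r3:Mul1
c3: issue MUL r1<-Mul2 | r0:Add1,r1:Mul2,r2:9,r3:Mul1
c4: CDB Add1=9; stall | r0:9,r1:Mul2,r2:9,r3:Mul1
c5: CDB Mul1=14; issue MUL r0<-Mul1 | r0:Mul1,r1:Mul2,r2:9,r3:14
c6: issue ADD r1<-Add1 | r0:Mul1,r1:Add1,r2:9,r3:14
c7: stall | r0:Mul1,r1:Add1,r2:9,r3:14
c8: CDB Mul2=81; issue MUL r0<-Mul2 | r0:Mul2,r1:Add1,r2:9,r3:14
c9: - | r0:Mul2,r1:Add1,r2:9,r3:14
c10: CDB Add1=95 | r0:Mul2,r1:95,r2:9,r3:14
c11: - | r0:Mul2,r1:95,r2:9,r3:14
c12: CDB Mul1=6561 | r0:Mul2,r1:95,r2:9,r3:14

STATUS = TAG Mul2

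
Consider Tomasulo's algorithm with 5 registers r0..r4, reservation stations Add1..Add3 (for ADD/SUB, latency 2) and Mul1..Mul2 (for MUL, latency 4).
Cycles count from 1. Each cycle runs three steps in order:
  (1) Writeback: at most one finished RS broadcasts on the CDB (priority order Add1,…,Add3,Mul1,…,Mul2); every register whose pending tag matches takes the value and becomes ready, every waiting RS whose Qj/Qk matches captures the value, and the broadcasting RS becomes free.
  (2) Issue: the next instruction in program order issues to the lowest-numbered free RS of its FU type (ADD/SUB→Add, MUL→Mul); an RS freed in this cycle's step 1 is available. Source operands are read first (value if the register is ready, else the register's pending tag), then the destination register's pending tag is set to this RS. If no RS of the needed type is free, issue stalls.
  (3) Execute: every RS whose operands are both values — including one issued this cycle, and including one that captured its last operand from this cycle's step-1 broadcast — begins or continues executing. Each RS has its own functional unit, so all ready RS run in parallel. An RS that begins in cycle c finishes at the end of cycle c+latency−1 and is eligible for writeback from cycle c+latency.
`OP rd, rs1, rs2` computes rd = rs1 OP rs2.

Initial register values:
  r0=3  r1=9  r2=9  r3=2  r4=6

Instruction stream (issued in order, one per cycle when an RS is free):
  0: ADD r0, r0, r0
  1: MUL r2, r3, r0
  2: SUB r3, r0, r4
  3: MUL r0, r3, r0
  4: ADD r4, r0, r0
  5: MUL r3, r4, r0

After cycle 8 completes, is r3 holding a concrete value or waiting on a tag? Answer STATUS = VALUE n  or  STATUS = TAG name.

cycle 1: issue ADD r0<-Add1 // r0:Add1,r1:9,r2:9,r3:2,r4:6
cycle 2: issue MUL r2<-Mul1 // r0:Add1,r1:9,r2:Mul1,r3:2,r4:6
cycle 3: CDB Add1=6; issue SUB r3<-Add1 // r0:6,r1:9,r2:Mul1,r3:Add1,r4:6
cycle 4: issue MUL r0<-Mul2 // r0:Mul2,r1:9,r2:Mul1,r3:Add1,r4:6
cycle 5: CDB Add1=0; issue ADD r4<-Add1 // r0:Mul2,r1:9,r2:Mul1,r3:0,r4:Add1
cycle 6: stall // r0:Mul2,r1:9,r2:Mul1,r3:0,r4:Add1
cycle 7: CDB Mul1=12; issue MUL r3<-Mul1 // r0:Mul2,r1:9,r2:12,r3:Mul1,r4:Add1
cycle 8: - // r0:Mul2,r1:9,r2:12,r3:Mul1,r4:Add1

STATUS = TAG Mul1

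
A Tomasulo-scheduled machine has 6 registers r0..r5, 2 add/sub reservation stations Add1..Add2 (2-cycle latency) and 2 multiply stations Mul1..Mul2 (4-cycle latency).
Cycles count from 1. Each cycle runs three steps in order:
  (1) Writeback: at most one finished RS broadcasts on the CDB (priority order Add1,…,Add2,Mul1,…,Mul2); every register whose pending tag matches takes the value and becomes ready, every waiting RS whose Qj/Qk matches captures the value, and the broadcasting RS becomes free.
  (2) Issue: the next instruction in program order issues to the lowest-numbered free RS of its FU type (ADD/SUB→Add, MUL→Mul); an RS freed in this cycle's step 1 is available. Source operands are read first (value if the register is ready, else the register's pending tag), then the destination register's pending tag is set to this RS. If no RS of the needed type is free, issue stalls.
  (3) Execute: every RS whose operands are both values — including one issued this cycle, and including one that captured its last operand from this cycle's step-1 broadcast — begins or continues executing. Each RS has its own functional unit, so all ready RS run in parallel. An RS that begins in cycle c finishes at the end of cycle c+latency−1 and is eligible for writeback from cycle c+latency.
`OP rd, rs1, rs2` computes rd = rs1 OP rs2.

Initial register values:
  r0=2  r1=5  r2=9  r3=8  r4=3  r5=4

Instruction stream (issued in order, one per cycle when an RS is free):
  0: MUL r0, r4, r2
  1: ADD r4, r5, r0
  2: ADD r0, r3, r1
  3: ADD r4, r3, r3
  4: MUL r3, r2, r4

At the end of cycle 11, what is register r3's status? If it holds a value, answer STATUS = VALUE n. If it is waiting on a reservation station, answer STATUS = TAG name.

c1: issue MUL r0<-Mul1 | r0:Mul1,r1:5,r2:9,r3:8,r4:3,r5:4
c2: issue ADD r4<-Add1 | r0:Mul1,r1:5,r2:9,r3:8,r4:Add1,r5:4
c3: issue ADD r0<-Add2 | r0:Add2,r1:5,r2:9,r3:8,r4:Add1,r5:4
c4: stall | r0:Add2,r1:5,r2:9,r3:8,r4:Add1,r5:4
c5: CDB Add2=13; issue ADD r4<-Add2 | r0:13,r1:5,r2:9,r3:8,r4:Add2,r5:4
c6: CDB Mul1=27; issue MUL r3<-Mul1 | r0:13,r1:5,r2:9,r3:Mul1,r4:Add2,r5:4
c7: CDB Add2=16 | r0:13,r1:5,r2:9,r3:Mul1,r4:16,r5:4
c8: CDB Add1=31 | r0:13,r1:5,r2:9,r3:Mul1,r4:16,r5:4
c9: - | r0:13,r1:5,r2:9,r3:Mul1,r4:16,r5:4
c10: - | r0:13,r1:5,r2:9,r3:Mul1,r4:16,r5:4
c11: CDB Mul1=144 | r0:13,r1:5,r2:9,r3:144,r4:16,r5:4

STATUS = VALUE 144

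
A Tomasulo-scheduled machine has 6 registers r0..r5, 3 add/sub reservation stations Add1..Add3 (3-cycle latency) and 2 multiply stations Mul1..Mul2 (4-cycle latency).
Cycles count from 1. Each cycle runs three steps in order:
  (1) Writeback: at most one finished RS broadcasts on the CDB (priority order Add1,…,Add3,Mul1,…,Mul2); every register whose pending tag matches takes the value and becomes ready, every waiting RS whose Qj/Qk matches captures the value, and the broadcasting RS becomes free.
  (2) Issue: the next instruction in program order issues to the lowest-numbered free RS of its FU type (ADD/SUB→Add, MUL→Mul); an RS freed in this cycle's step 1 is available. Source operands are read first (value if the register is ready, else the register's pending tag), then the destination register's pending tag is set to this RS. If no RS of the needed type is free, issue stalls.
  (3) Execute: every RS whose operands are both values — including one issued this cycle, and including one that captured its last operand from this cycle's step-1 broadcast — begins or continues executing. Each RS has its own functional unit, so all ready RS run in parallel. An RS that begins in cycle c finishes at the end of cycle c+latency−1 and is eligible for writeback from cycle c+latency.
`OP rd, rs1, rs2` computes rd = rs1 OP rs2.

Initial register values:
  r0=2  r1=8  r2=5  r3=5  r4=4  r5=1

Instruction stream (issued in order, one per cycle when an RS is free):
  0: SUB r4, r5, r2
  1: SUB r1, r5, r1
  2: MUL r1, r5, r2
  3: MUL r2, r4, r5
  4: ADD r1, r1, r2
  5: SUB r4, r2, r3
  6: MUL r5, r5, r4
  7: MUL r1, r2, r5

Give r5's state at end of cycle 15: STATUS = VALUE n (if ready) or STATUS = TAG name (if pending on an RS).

  c1: issue SUB r4<-Add1  regs: r0:2,r1:8,r2:5,r3:5,r4:Add1,r5:1
  c2: issue SUB r1<-Add2  regs: r0:2,r1:Add2,r2:5,r3:5,r4:Add1,r5:1
  c3: issue MUL r1<-Mul1  regs: r0:2,r1:Mul1,r2:5,r3:5,r4:Add1,r5:1
  c4: CDB Add1=-4; issue MUL r2<-Mul2  regs: r0:2,r1:Mul1,r2:Mul2,r3:5,r4:-4,r5:1
  c5: CDB Add2=-7; issue ADD r1<-Add1  regs: r0:2,r1:Add1,r2:Mul2,r3:5,r4:-4,r5:1
  c6: issue SUB r4<-Add2  regs: r0:2,r1:Add1,r2:Mul2,r3:5,r4:Add2,r5:1
  c7: CDB Mul1=5; issue MUL r5<-Mul1  regs: r0:2,r1:Add1,r2:Mul2,r3:5,r4:Add2,r5:Mul1
  c8: CDB Mul2=-4; issue MUL r1<-Mul2  regs: r0:2,r1:Mul2,r2:-4,r3:5,r4:Add2,r5:Mul1
  c9: -  regs: r0:2,r1:Mul2,r2:-4,r3:5,r4:Add2,r5:Mul1
  c10: -  regs: r0:2,r1:Mul2,r2:-4,r3:5,r4:Add2,r5:Mul1
  c11: CDB Add1=1  regs: r0:2,r1:Mul2,r2:-4,r3:5,r4:Add2,r5:Mul1
  c12: CDB Add2=-9  regs: r0:2,r1:Mul2,r2:-4,r3:5,r4:-9,r5:Mul1
  c13: -  regs: r0:2,r1:Mul2,r2:-4,r3:5,r4:-9,r5:Mul1
  c14: -  regs: r0:2,r1:Mul2,r2:-4,r3:5,r4:-9,r5:Mul1
  c15: -  regs: r0:2,r1:Mul2,r2:-4,r3:5,r4:-9,r5:Mul1

STATUS = TAG Mul1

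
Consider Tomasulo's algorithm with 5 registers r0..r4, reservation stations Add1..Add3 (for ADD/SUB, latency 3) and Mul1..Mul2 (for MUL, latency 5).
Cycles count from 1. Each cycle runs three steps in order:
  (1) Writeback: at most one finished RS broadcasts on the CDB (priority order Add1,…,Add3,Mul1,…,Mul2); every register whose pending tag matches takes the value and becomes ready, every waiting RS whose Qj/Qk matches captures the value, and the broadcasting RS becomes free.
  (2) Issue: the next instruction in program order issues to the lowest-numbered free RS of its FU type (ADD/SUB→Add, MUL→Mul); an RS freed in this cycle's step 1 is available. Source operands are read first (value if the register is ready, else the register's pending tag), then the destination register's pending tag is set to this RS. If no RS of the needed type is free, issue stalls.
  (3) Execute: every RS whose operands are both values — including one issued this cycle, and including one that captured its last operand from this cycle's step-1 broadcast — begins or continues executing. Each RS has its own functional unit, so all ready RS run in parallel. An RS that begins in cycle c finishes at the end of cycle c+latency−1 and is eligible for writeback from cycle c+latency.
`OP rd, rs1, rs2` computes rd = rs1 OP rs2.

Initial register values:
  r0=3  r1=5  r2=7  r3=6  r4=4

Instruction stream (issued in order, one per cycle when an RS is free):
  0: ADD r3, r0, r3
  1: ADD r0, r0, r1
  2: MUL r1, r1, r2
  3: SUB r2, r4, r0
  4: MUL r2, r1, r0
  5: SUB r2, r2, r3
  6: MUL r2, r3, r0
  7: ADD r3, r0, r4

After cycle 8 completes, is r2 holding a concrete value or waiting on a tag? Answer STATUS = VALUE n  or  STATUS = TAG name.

  c1: issue ADD r3<-Add1  regs: r0:3,r1:5,r2:7,r3:Add1,r4:4
  c2: issue ADD r0<-Add2  regs: r0:Add2,r1:5,r2:7,r3:Add1,r4:4
  c3: issue MUL r1<-Mul1  regs: r0:Add2,r1:Mul1,r2:7,r3:Add1,r4:4
  c4: CDB Add1=9; issue SUB r2<-Add1  regs: r0:Add2,r1:Mul1,r2:Add1,r3:9,r4:4
  c5: CDB Add2=8; issue MUL r2<-Mul2  regs: r0:8,r1:Mul1,r2:Mul2,r3:9,r4:4
  c6: issue SUB r2<-Add2  regs: r0:8,r1:Mul1,r2:Add2,r3:9,r4:4
  c7: stall  regs: r0:8,r1:Mul1,r2:Add2,r3:9,r4:4
  c8: CDB Add1=-4; stall  regs: r0:8,r1:Mul1,r2:Add2,r3:9,r4:4

STATUS = TAG Add2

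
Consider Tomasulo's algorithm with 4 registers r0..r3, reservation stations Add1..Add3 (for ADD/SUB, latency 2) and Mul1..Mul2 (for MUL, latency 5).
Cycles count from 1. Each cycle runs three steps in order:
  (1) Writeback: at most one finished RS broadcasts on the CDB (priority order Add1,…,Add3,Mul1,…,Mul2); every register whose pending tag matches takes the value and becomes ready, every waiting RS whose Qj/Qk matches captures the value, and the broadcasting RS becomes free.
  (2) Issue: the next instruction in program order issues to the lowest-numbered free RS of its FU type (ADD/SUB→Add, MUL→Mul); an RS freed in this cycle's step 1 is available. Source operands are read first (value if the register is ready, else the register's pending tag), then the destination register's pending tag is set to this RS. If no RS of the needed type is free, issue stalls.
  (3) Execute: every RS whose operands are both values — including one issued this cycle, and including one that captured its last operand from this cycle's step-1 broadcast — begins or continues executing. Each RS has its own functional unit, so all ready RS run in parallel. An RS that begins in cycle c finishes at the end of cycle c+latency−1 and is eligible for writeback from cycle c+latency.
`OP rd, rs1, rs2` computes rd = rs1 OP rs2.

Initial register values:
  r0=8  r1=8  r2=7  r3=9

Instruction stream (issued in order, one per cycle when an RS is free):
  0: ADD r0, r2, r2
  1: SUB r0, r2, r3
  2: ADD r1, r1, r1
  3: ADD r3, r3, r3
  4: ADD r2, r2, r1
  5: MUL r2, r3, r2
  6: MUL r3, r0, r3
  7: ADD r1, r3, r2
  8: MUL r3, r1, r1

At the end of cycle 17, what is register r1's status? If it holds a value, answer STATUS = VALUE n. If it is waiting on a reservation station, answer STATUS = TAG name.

STATUS = VALUE 378

c1: issue ADD r0<-Add1 | r0:Add1,r1:8,r2:7,r3:9
c2: issue SUB r0<-Add2 | r0:Add2,r1:8,r2:7,r3:9
c3: CDB Add1=14; issue ADD r1<-Add1 | r0:Add2,r1:Add1,r2:7,r3:9
c4: CDB Add2=-2; issue ADD r3<-Add2 | r0:-2,r1:Add1,r2:7,r3:Add2
c5: CDB Add1=16; issue ADD r2<-Add1 | r0:-2,r1:16,r2:Add1,r3:Add2
c6: CDB Add2=18; issue MUL r2<-Mul1 | r0:-2,r1:16,r2:Mul1,r3:18
c7: CDB Add1=23; issue MUL r3<-Mul2 | r0:-2,r1:16,r2:Mul1,r3:Mul2
c8: issue ADD r1<-Add1 | r0:-2,r1:Add1,r2:Mul1,r3:Mul2
c9: stall | r0:-2,r1:Add1,r2:Mul1,r3:Mul2
c10: stall | r0:-2,r1:Add1,r2:Mul1,r3:Mul2
c11: stall | r0:-2,r1:Add1,r2:Mul1,r3:Mul2
c12: CDB Mul1=414; issue MUL r3<-Mul1 | r0:-2,r1:Add1,r2:414,r3:Mul1
c13: CDB Mul2=-36 | r0:-2,r1:Add1,r2:414,r3:Mul1
c14: - | r0:-2,r1:Add1,r2:414,r3:Mul1
c15: CDB Add1=378 | r0:-2,r1:378,r2:414,r3:Mul1
c16: - | r0:-2,r1:378,r2:414,r3:Mul1
c17: - | r0:-2,r1:378,r2:414,r3:Mul1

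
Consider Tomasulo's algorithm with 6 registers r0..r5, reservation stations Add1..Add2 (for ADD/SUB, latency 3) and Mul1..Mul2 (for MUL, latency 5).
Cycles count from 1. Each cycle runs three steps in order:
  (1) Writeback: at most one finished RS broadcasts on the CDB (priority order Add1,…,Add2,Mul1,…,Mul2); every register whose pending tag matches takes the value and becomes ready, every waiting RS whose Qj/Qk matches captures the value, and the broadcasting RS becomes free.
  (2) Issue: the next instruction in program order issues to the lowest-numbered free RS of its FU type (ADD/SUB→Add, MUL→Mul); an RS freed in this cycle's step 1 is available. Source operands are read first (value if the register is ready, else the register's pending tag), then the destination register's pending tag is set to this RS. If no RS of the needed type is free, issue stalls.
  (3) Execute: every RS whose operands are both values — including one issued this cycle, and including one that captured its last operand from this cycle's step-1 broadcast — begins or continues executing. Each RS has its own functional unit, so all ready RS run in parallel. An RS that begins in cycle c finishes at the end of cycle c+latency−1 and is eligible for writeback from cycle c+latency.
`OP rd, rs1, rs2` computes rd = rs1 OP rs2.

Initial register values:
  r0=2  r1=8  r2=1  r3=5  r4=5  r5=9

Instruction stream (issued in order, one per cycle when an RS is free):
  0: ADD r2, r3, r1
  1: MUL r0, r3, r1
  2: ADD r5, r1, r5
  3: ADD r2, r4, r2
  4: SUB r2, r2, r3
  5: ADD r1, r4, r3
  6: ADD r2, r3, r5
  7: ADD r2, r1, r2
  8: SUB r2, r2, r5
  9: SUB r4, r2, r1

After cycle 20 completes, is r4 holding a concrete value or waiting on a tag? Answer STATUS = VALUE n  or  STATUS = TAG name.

STATUS = TAG Add2

  c1: issue ADD r2<-Add1  regs: r0:2,r1:8,r2:Add1,r3:5,r4:5,r5:9
  c2: issue MUL r0<-Mul1  regs: r0:Mul1,r1:8,r2:Add1,r3:5,r4:5,r5:9
  c3: issue ADD r5<-Add2  regs: r0:Mul1,r1:8,r2:Add1,r3:5,r4:5,r5:Add2
  c4: CDB Add1=13; issue ADD r2<-Add1  regs: r0:Mul1,r1:8,r2:Add1,r3:5,r4:5,r5:Add2
  c5: stall  regs: r0:Mul1,r1:8,r2:Add1,r3:5,r4:5,r5:Add2
  c6: CDB Add2=17; issue SUB r2<-Add2  regs: r0:Mul1,r1:8,r2:Add2,r3:5,r4:5,r5:17
  c7: CDB Add1=18; issue ADD r1<-Add1  regs: r0:Mul1,r1:Add1,r2:Add2,r3:5,r4:5,r5:17
  c8: CDB Mul1=40; stall  regs: r0:40,r1:Add1,r2:Add2,r3:5,r4:5,r5:17
  c9: stall  regs: r0:40,r1:Add1,r2:Add2,r3:5,r4:5,r5:17
  c10: CDB Add1=10; issue ADD r2<-Add1  regs: r0:40,r1:10,r2:Add1,r3:5,r4:5,r5:17
  c11: CDB Add2=13; issue ADD r2<-Add2  regs: r0:40,r1:10,r2:Add2,r3:5,r4:5,r5:17
  c12: stall  regs: r0:40,r1:10,r2:Add2,r3:5,r4:5,r5:17
  c13: CDB Add1=22; issue SUB r2<-Add1  regs: r0:40,r1:10,r2:Add1,r3:5,r4:5,r5:17
  c14: stall  regs: r0:40,r1:10,r2:Add1,r3:5,r4:5,r5:17
  c15: stall  regs: r0:40,r1:10,r2:Add1,r3:5,r4:5,r5:17
  c16: CDB Add2=32; issue SUB r4<-Add2  regs: r0:40,r1:10,r2:Add1,r3:5,r4:Add2,r5:17
  c17: -  regs: r0:40,r1:10,r2:Add1,r3:5,r4:Add2,r5:17
  c18: -  regs: r0:40,r1:10,r2:Add1,r3:5,r4:Add2,r5:17
  c19: CDB Add1=15  regs: r0:40,r1:10,r2:15,r3:5,r4:Add2,r5:17
  c20: -  regs: r0:40,r1:10,r2:15,r3:5,r4:Add2,r5:17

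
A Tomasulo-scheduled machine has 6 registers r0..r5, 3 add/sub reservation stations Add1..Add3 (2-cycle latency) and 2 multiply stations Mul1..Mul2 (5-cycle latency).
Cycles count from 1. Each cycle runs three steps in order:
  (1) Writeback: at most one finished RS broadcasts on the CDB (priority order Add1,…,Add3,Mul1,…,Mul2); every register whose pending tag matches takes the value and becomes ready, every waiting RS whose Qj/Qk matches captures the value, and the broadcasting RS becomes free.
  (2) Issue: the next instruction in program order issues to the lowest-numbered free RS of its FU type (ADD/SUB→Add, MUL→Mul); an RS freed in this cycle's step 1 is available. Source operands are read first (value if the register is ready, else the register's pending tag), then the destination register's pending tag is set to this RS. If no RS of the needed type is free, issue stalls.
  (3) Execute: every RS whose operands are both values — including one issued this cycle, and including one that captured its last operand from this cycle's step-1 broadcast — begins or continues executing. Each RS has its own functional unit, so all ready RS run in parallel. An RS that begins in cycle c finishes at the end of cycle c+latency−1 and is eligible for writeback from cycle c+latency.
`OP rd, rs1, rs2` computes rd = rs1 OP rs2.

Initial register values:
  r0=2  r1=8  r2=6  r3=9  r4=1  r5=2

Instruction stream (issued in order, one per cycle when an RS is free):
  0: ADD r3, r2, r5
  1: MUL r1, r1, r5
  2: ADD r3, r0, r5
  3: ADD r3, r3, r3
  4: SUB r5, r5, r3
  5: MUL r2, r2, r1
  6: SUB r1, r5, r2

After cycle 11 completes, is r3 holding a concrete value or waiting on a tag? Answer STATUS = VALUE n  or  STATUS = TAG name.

STATUS = VALUE 8

  c1: issue ADD r3<-Add1  regs: r0:2,r1:8,r2:6,r3:Add1,r4:1,r5:2
  c2: issue MUL r1<-Mul1  regs: r0:2,r1:Mul1,r2:6,r3:Add1,r4:1,r5:2
  c3: CDB Add1=8; issue ADD r3<-Add1  regs: r0:2,r1:Mul1,r2:6,r3:Add1,r4:1,r5:2
  c4: issue ADD r3<-Add2  regs: r0:2,r1:Mul1,r2:6,r3:Add2,r4:1,r5:2
  c5: CDB Add1=4; issue SUB r5<-Add1  regs: r0:2,r1:Mul1,r2:6,r3:Add2,r4:1,r5:Add1
  c6: issue MUL r2<-Mul2  regs: r0:2,r1:Mul1,r2:Mul2,r3:Add2,r4:1,r5:Add1
  c7: CDB Add2=8; issue SUB r1<-Add2  regs: r0:2,r1:Add2,r2:Mul2,r3:8,r4:1,r5:Add1
  c8: CDB Mul1=16  regs: r0:2,r1:Add2,r2:Mul2,r3:8,r4:1,r5:Add1
  c9: CDB Add1=-6  regs: r0:2,r1:Add2,r2:Mul2,r3:8,r4:1,r5:-6
  c10: -  regs: r0:2,r1:Add2,r2:Mul2,r3:8,r4:1,r5:-6
  c11: -  regs: r0:2,r1:Add2,r2:Mul2,r3:8,r4:1,r5:-6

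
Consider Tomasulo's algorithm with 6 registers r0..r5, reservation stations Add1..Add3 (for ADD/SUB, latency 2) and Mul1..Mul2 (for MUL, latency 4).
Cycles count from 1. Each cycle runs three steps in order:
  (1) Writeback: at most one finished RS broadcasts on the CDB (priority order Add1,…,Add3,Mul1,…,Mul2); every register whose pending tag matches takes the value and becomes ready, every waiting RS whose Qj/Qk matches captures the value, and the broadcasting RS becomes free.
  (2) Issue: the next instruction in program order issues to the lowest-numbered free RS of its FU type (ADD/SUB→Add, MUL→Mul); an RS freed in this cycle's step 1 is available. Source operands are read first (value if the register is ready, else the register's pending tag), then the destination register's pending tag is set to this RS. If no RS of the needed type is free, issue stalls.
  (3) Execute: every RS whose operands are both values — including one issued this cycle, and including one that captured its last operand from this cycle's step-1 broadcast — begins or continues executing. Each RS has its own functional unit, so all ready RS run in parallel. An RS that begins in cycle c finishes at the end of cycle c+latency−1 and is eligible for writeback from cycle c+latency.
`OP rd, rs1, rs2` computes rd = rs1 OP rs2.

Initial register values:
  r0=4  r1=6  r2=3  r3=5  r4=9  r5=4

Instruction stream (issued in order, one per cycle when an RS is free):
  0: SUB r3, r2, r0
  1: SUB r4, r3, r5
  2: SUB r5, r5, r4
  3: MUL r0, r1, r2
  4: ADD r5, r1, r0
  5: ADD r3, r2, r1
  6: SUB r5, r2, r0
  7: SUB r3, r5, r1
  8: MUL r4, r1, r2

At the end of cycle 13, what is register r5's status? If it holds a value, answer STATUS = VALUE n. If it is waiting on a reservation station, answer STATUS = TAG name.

cycle 1: issue SUB r3<-Add1 // r0:4,r1:6,r2:3,r3:Add1,r4:9,r5:4
cycle 2: issue SUB r4<-Add2 // r0:4,r1:6,r2:3,r3:Add1,r4:Add2,r5:4
cycle 3: CDB Add1=-1; issue SUB r5<-Add1 // r0:4,r1:6,r2:3,r3:-1,r4:Add2,r5:Add1
cycle 4: issue MUL r0<-Mul1 // r0:Mul1,r1:6,r2:3,r3:-1,r4:Add2,r5:Add1
cycle 5: CDB Add2=-5; issue ADD r5<-Add2 // r0:Mul1,r1:6,r2:3,r3:-1,r4:-5,r5:Add2
cycle 6: issue ADD r3<-Add3 // r0:Mul1,r1:6,r2:3,r3:Add3,r4:-5,r5:Add2
cycle 7: CDB Add1=9; issue SUB r5<-Add1 // r0:Mul1,r1:6,r2:3,r3:Add3,r4:-5,r5:Add1
cycle 8: CDB Add3=9; issue SUB r3<-Add3 // r0:Mul1,r1:6,r2:3,r3:Add3,r4:-5,r5:Add1
cycle 9: CDB Mul1=18; issue MUL r4<-Mul1 // r0:18,r1:6,r2:3,r3:Add3,r4:Mul1,r5:Add1
cycle 10: - // r0:18,r1:6,r2:3,r3:Add3,r4:Mul1,r5:Add1
cycle 11: CDB Add1=-15 // r0:18,r1:6,r2:3,r3:Add3,r4:Mul1,r5:-15
cycle 12: CDB Add2=24 // r0:18,r1:6,r2:3,r3:Add3,r4:Mul1,r5:-15
cycle 13: CDB Add3=-21 // r0:18,r1:6,r2:3,r3:-21,r4:Mul1,r5:-15

STATUS = VALUE -15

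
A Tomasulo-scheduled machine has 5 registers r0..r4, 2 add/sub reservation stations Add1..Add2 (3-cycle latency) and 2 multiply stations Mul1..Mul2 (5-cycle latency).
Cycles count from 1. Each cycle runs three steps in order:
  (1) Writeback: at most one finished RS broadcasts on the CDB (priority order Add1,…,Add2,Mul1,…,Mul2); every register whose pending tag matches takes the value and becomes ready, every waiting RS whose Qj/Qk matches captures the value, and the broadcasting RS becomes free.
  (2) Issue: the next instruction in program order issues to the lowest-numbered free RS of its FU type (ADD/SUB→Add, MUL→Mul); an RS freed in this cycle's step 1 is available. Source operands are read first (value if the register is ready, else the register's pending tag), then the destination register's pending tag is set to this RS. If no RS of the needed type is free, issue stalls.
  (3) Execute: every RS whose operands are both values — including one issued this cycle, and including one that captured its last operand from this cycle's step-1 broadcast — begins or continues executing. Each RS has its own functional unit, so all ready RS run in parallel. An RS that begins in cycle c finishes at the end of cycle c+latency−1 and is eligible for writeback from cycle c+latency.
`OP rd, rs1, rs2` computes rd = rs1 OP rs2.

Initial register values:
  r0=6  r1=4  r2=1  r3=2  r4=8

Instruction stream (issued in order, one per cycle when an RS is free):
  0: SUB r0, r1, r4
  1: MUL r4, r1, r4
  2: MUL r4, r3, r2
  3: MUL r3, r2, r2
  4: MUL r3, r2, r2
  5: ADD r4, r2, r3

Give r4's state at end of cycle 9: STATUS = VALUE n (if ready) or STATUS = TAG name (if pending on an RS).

c1: issue SUB r0<-Add1 | r0:Add1,r1:4,r2:1,r3:2,r4:8
c2: issue MUL r4<-Mul1 | r0:Add1,r1:4,r2:1,r3:2,r4:Mul1
c3: issue MUL r4<-Mul2 | r0:Add1,r1:4,r2:1,r3:2,r4:Mul2
c4: CDB Add1=-4; stall | r0:-4,r1:4,r2:1,r3:2,r4:Mul2
c5: stall | r0:-4,r1:4,r2:1,r3:2,r4:Mul2
c6: stall | r0:-4,r1:4,r2:1,r3:2,r4:Mul2
c7: CDB Mul1=32; issue MUL r3<-Mul1 | r0:-4,r1:4,r2:1,r3:Mul1,r4:Mul2
c8: CDB Mul2=2; issue MUL r3<-Mul2 | r0:-4,r1:4,r2:1,r3:Mul2,r4:2
c9: issue ADD r4<-Add1 | r0:-4,r1:4,r2:1,r3:Mul2,r4:Add1

STATUS = TAG Add1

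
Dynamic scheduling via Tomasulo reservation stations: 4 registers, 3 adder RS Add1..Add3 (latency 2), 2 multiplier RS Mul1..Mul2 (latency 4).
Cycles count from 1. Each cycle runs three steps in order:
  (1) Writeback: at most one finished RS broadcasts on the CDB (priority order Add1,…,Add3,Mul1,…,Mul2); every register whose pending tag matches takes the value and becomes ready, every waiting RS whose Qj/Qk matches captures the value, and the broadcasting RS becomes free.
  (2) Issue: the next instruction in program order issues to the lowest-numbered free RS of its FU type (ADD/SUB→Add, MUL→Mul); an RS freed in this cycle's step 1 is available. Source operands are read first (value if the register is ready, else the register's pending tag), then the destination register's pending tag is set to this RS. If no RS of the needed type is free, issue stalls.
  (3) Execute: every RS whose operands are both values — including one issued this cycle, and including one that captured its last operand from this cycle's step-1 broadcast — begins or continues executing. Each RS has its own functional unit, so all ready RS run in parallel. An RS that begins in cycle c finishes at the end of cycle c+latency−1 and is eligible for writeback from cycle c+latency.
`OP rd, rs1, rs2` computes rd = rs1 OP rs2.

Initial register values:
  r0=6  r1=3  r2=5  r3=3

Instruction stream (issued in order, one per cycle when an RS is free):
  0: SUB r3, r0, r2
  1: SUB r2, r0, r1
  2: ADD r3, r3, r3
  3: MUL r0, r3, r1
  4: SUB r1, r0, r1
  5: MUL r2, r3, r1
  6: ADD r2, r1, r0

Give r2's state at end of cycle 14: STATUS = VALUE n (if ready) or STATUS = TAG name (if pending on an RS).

  c1: issue SUB r3<-Add1  regs: r0:6,r1:3,r2:5,r3:Add1
  c2: issue SUB r2<-Add2  regs: r0:6,r1:3,r2:Add2,r3:Add1
  c3: CDB Add1=1; issue ADD r3<-Add1  regs: r0:6,r1:3,r2:Add2,r3:Add1
  c4: CDB Add2=3; issue MUL r0<-Mul1  regs: r0:Mul1,r1:3,r2:3,r3:Add1
  c5: CDB Add1=2; issue SUB r1<-Add1  regs: r0:Mul1,r1:Add1,r2:3,r3:2
  c6: issue MUL r2<-Mul2  regs: r0:Mul1,r1:Add1,r2:Mul2,r3:2
  c7: issue ADD r2<-Add2  regs: r0:Mul1,r1:Add1,r2:Add2,r3:2
  c8: -  regs: r0:Mul1,r1:Add1,r2:Add2,r3:2
  c9: CDB Mul1=6  regs: r0:6,r1:Add1,r2:Add2,r3:2
  c10: -  regs: r0:6,r1:Add1,r2:Add2,r3:2
  c11: CDB Add1=3  regs: r0:6,r1:3,r2:Add2,r3:2
  c12: -  regs: r0:6,r1:3,r2:Add2,r3:2
  c13: CDB Add2=9  regs: r0:6,r1:3,r2:9,r3:2
  c14: -  regs: r0:6,r1:3,r2:9,r3:2

STATUS = VALUE 9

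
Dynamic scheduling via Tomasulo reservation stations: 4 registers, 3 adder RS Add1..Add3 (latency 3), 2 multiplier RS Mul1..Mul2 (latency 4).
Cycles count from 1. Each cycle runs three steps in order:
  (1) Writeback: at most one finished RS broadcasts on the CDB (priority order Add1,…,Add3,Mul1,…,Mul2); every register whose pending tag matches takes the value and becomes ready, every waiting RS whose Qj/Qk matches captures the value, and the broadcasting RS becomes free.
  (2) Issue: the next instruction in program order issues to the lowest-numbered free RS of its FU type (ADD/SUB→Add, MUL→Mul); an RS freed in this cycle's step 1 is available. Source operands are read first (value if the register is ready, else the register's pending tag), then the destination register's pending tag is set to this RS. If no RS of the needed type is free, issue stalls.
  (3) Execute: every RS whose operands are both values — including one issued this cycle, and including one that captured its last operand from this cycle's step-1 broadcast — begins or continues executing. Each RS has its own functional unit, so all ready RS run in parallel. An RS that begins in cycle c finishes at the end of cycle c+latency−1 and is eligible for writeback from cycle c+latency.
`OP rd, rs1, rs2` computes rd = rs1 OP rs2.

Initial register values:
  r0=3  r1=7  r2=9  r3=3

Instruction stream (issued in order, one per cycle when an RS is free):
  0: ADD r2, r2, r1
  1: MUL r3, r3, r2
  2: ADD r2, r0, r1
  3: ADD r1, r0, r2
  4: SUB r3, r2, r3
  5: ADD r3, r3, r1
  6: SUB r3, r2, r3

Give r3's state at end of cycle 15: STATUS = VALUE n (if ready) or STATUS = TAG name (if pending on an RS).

  c1: issue ADD r2<-Add1  regs: r0:3,r1:7,r2:Add1,r3:3
  c2: issue MUL r3<-Mul1  regs: r0:3,r1:7,r2:Add1,r3:Mul1
  c3: issue ADD r2<-Add2  regs: r0:3,r1:7,r2:Add2,r3:Mul1
  c4: CDB Add1=16; issue ADD r1<-Add1  regs: r0:3,r1:Add1,r2:Add2,r3:Mul1
  c5: issue SUB r3<-Add3  regs: r0:3,r1:Add1,r2:Add2,r3:Add3
  c6: CDB Add2=10; issue ADD r3<-Add2  regs: r0:3,r1:Add1,r2:10,r3:Add2
  c7: stall  regs: r0:3,r1:Add1,r2:10,r3:Add2
  c8: CDB Mul1=48; stall  regs: r0:3,r1:Add1,r2:10,r3:Add2
  c9: CDB Add1=13; issue SUB r3<-Add1  regs: r0:3,r1:13,r2:10,r3:Add1
  c10: -  regs: r0:3,r1:13,r2:10,r3:Add1
  c11: CDB Add3=-38  regs: r0:3,r1:13,r2:10,r3:Add1
  c12: -  regs: r0:3,r1:13,r2:10,r3:Add1
  c13: -  regs: r0:3,r1:13,r2:10,r3:Add1
  c14: CDB Add2=-25  regs: r0:3,r1:13,r2:10,r3:Add1
  c15: -  regs: r0:3,r1:13,r2:10,r3:Add1

STATUS = TAG Add1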